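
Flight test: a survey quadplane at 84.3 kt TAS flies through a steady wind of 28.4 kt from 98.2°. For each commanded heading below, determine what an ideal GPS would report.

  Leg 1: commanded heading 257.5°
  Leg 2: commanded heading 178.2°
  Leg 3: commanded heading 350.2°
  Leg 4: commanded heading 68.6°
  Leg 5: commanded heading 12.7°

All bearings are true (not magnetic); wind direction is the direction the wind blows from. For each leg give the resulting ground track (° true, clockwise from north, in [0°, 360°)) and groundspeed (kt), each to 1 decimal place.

Leg 1: track=262.7°, groundspeed=111.3 kt
Leg 2: track=197.6°, groundspeed=84.2 kt
Leg 3: track=334.0°, groundspeed=96.9 kt
Leg 4: track=55.4°, groundspeed=61.2 kt
Leg 5: track=353.7°, groundspeed=86.8 kt

Leg 1: heading 257.5°; drift +5.2° → track 262.7°, groundspeed 111.3 kt
Leg 2: heading 178.2°; drift +19.4° → track 197.6°, groundspeed 84.2 kt
Leg 3: heading 350.2°; drift -16.2° → track 334.0°, groundspeed 96.9 kt
Leg 4: heading 68.6°; drift -13.2° → track 55.4°, groundspeed 61.2 kt
Leg 5: heading 12.7°; drift -19.0° → track 353.7°, groundspeed 86.8 kt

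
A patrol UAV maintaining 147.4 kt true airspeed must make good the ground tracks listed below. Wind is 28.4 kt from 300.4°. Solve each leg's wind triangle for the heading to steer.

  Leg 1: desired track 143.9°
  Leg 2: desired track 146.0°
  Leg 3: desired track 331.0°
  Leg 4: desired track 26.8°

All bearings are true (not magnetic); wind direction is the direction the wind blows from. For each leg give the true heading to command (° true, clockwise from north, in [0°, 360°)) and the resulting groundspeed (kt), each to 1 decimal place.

Leg 1: heading=148.3°, groundspeed=173.0 kt
Leg 2: heading=150.8°, groundspeed=172.5 kt
Leg 3: heading=325.4°, groundspeed=122.2 kt
Leg 4: heading=15.7°, groundspeed=142.9 kt

Leg 1: desired track 143.9°; wind correction +4.4° → command heading 148.3°, groundspeed 173.0 kt
Leg 2: desired track 146.0°; wind correction +4.8° → command heading 150.8°, groundspeed 172.5 kt
Leg 3: desired track 331.0°; wind correction -5.6° → command heading 325.4°, groundspeed 122.2 kt
Leg 4: desired track 26.8°; wind correction -11.1° → command heading 15.7°, groundspeed 142.9 kt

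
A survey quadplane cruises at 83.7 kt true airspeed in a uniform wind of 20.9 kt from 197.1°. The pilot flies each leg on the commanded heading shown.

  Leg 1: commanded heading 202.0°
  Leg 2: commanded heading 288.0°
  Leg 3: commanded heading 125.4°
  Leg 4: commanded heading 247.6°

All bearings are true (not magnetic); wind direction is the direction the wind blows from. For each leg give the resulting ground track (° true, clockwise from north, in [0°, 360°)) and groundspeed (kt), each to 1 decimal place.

Leg 1: heading 202.0°; drift +1.6° → track 203.6°, groundspeed 62.9 kt
Leg 2: heading 288.0°; drift +14.0° → track 302.0°, groundspeed 86.6 kt
Leg 3: heading 125.4°; drift -14.4° → track 111.0°, groundspeed 79.6 kt
Leg 4: heading 247.6°; drift +12.9° → track 260.5°, groundspeed 72.2 kt

Leg 1: track=203.6°, groundspeed=62.9 kt
Leg 2: track=302.0°, groundspeed=86.6 kt
Leg 3: track=111.0°, groundspeed=79.6 kt
Leg 4: track=260.5°, groundspeed=72.2 kt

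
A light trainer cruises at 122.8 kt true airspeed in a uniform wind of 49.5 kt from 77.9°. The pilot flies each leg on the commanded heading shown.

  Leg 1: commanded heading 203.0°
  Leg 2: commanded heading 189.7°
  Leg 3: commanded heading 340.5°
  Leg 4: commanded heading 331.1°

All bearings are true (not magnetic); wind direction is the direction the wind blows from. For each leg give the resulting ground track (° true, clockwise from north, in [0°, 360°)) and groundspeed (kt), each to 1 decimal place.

Leg 1: heading 203.0°; drift +15.0° → track 218.0°, groundspeed 156.6 kt
Leg 2: heading 189.7°; drift +18.0° → track 207.7°, groundspeed 148.5 kt
Leg 3: heading 340.5°; drift -20.8° → track 319.7°, groundspeed 138.2 kt
Leg 4: heading 331.1°; drift -19.1° → track 312.0°, groundspeed 145.1 kt

Leg 1: track=218.0°, groundspeed=156.6 kt
Leg 2: track=207.7°, groundspeed=148.5 kt
Leg 3: track=319.7°, groundspeed=138.2 kt
Leg 4: track=312.0°, groundspeed=145.1 kt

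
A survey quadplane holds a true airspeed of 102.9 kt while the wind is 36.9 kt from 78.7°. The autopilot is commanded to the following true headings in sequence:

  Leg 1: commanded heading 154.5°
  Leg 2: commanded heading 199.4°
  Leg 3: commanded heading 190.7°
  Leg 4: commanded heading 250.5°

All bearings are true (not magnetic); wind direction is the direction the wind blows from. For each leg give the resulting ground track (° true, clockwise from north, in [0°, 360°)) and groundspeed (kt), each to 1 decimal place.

Leg 1: track=175.4°, groundspeed=100.4 kt
Leg 2: track=214.0°, groundspeed=125.8 kt
Leg 3: track=207.0°, groundspeed=121.6 kt
Leg 4: track=252.7°, groundspeed=139.5 kt

Leg 1: heading 154.5°; drift +20.9° → track 175.4°, groundspeed 100.4 kt
Leg 2: heading 199.4°; drift +14.6° → track 214.0°, groundspeed 125.8 kt
Leg 3: heading 190.7°; drift +16.3° → track 207.0°, groundspeed 121.6 kt
Leg 4: heading 250.5°; drift +2.2° → track 252.7°, groundspeed 139.5 kt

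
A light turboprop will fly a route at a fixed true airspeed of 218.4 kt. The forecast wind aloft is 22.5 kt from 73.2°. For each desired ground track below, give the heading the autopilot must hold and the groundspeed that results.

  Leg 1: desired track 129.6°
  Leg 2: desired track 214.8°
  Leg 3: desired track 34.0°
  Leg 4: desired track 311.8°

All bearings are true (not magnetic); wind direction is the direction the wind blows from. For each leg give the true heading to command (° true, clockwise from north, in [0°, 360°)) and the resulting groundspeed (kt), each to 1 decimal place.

Leg 1: desired track 129.6°; wind correction -4.9° → command heading 124.7°, groundspeed 205.1 kt
Leg 2: desired track 214.8°; wind correction -3.7° → command heading 211.1°, groundspeed 235.6 kt
Leg 3: desired track 34.0°; wind correction +3.7° → command heading 37.7°, groundspeed 200.5 kt
Leg 4: desired track 311.8°; wind correction +5.0° → command heading 316.8°, groundspeed 229.3 kt

Leg 1: heading=124.7°, groundspeed=205.1 kt
Leg 2: heading=211.1°, groundspeed=235.6 kt
Leg 3: heading=37.7°, groundspeed=200.5 kt
Leg 4: heading=316.8°, groundspeed=229.3 kt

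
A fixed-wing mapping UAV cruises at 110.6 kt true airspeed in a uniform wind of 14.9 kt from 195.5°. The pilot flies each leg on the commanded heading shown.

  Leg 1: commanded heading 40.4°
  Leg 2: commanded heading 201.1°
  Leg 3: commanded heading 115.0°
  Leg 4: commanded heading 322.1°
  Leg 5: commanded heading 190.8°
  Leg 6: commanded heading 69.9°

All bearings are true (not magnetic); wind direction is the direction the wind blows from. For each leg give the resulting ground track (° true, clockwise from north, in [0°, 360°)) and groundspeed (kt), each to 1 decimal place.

Leg 1: heading 40.4°; drift -2.9° → track 37.5°, groundspeed 124.3 kt
Leg 2: heading 201.1°; drift +0.9° → track 202.0°, groundspeed 95.8 kt
Leg 3: heading 115.0°; drift -7.7° → track 107.3°, groundspeed 109.1 kt
Leg 4: heading 322.1°; drift +5.7° → track 327.8°, groundspeed 120.1 kt
Leg 5: heading 190.8°; drift -0.7° → track 190.1°, groundspeed 95.8 kt
Leg 6: heading 69.9°; drift -5.8° → track 64.1°, groundspeed 119.9 kt

Leg 1: track=37.5°, groundspeed=124.3 kt
Leg 2: track=202.0°, groundspeed=95.8 kt
Leg 3: track=107.3°, groundspeed=109.1 kt
Leg 4: track=327.8°, groundspeed=120.1 kt
Leg 5: track=190.1°, groundspeed=95.8 kt
Leg 6: track=64.1°, groundspeed=119.9 kt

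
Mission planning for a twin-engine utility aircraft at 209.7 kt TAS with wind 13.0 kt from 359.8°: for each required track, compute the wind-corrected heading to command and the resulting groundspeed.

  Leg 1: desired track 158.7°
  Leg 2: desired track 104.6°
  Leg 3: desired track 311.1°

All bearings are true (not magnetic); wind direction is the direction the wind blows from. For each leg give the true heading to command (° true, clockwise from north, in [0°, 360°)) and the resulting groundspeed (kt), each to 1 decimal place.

Leg 1: heading=157.4°, groundspeed=221.8 kt
Leg 2: heading=101.2°, groundspeed=212.6 kt
Leg 3: heading=313.8°, groundspeed=200.9 kt

Leg 1: desired track 158.7°; wind correction -1.3° → command heading 157.4°, groundspeed 221.8 kt
Leg 2: desired track 104.6°; wind correction -3.4° → command heading 101.2°, groundspeed 212.6 kt
Leg 3: desired track 311.1°; wind correction +2.7° → command heading 313.8°, groundspeed 200.9 kt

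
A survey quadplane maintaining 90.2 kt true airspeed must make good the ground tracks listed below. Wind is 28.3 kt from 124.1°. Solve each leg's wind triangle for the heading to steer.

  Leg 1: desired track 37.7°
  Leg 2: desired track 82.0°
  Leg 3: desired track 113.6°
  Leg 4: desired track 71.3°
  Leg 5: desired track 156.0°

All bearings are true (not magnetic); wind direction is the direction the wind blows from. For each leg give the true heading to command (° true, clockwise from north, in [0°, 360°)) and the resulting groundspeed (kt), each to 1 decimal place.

Leg 1: heading=55.9°, groundspeed=83.9 kt
Leg 2: heading=94.1°, groundspeed=67.2 kt
Leg 3: heading=116.9°, groundspeed=62.2 kt
Leg 4: heading=85.8°, groundspeed=70.2 kt
Leg 5: heading=146.5°, groundspeed=64.9 kt

Leg 1: desired track 37.7°; wind correction +18.2° → command heading 55.9°, groundspeed 83.9 kt
Leg 2: desired track 82.0°; wind correction +12.1° → command heading 94.1°, groundspeed 67.2 kt
Leg 3: desired track 113.6°; wind correction +3.3° → command heading 116.9°, groundspeed 62.2 kt
Leg 4: desired track 71.3°; wind correction +14.5° → command heading 85.8°, groundspeed 70.2 kt
Leg 5: desired track 156.0°; wind correction -9.5° → command heading 146.5°, groundspeed 64.9 kt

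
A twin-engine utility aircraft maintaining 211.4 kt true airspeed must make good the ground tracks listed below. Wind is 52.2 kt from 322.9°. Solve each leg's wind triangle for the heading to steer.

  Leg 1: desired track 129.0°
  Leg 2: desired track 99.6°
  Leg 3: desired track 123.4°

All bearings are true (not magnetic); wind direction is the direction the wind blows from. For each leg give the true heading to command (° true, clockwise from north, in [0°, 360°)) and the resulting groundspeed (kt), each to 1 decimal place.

Leg 1: desired track 129.0°; wind correction -3.4° → command heading 125.6°, groundspeed 261.7 kt
Leg 2: desired track 99.6°; wind correction -9.7° → command heading 89.9°, groundspeed 246.3 kt
Leg 3: desired track 123.4°; wind correction -4.7° → command heading 118.7°, groundspeed 259.9 kt

Leg 1: heading=125.6°, groundspeed=261.7 kt
Leg 2: heading=89.9°, groundspeed=246.3 kt
Leg 3: heading=118.7°, groundspeed=259.9 kt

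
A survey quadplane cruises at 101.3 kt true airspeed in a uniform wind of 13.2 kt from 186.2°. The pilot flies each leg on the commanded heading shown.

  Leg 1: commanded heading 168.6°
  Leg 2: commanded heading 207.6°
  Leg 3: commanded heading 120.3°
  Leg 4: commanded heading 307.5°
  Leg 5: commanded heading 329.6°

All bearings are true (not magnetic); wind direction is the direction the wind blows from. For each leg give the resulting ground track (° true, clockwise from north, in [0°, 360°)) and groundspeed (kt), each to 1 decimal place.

Leg 1: heading 168.6°; drift -2.6° → track 166.0°, groundspeed 88.8 kt
Leg 2: heading 207.6°; drift +3.1° → track 210.7°, groundspeed 89.1 kt
Leg 3: heading 120.3°; drift -7.2° → track 113.1°, groundspeed 96.7 kt
Leg 4: heading 307.5°; drift +6.0° → track 313.5°, groundspeed 108.7 kt
Leg 5: heading 329.6°; drift +4.0° → track 333.6°, groundspeed 112.2 kt

Leg 1: track=166.0°, groundspeed=88.8 kt
Leg 2: track=210.7°, groundspeed=89.1 kt
Leg 3: track=113.1°, groundspeed=96.7 kt
Leg 4: track=313.5°, groundspeed=108.7 kt
Leg 5: track=333.6°, groundspeed=112.2 kt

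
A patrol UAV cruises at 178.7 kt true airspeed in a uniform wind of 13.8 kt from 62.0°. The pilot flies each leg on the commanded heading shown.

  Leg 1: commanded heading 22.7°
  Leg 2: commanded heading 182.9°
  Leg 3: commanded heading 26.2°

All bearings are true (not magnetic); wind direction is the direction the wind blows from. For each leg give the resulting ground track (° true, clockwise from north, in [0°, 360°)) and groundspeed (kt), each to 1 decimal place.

Leg 1: track=19.7°, groundspeed=168.2 kt
Leg 2: track=186.5°, groundspeed=186.2 kt
Leg 3: track=23.4°, groundspeed=167.7 kt

Leg 1: heading 22.7°; drift -3.0° → track 19.7°, groundspeed 168.2 kt
Leg 2: heading 182.9°; drift +3.6° → track 186.5°, groundspeed 186.2 kt
Leg 3: heading 26.2°; drift -2.8° → track 23.4°, groundspeed 167.7 kt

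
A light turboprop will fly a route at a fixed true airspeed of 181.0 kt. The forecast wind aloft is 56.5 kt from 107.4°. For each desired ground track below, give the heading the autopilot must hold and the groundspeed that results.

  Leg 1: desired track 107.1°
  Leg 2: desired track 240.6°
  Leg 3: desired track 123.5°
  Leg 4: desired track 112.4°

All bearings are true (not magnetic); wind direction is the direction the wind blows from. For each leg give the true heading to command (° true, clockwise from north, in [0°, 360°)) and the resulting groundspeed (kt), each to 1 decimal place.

Leg 1: desired track 107.1°; wind correction +0.1° → command heading 107.2°, groundspeed 124.5 kt
Leg 2: desired track 240.6°; wind correction -13.2° → command heading 227.4°, groundspeed 214.9 kt
Leg 3: desired track 123.5°; wind correction -5.0° → command heading 118.5°, groundspeed 126.0 kt
Leg 4: desired track 112.4°; wind correction -1.6° → command heading 110.8°, groundspeed 124.6 kt

Leg 1: heading=107.2°, groundspeed=124.5 kt
Leg 2: heading=227.4°, groundspeed=214.9 kt
Leg 3: heading=118.5°, groundspeed=126.0 kt
Leg 4: heading=110.8°, groundspeed=124.6 kt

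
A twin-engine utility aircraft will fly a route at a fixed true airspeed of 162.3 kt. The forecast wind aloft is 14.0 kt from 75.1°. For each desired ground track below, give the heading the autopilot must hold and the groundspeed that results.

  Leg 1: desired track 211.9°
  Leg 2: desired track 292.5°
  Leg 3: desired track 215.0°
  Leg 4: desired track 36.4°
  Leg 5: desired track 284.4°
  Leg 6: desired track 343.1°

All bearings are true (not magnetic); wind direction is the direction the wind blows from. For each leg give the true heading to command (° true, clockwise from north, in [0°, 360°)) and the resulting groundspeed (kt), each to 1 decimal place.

Leg 1: desired track 211.9°; wind correction -3.4° → command heading 208.5°, groundspeed 172.2 kt
Leg 2: desired track 292.5°; wind correction +3.0° → command heading 295.5°, groundspeed 173.2 kt
Leg 3: desired track 215.0°; wind correction -3.2° → command heading 211.8°, groundspeed 172.8 kt
Leg 4: desired track 36.4°; wind correction +3.1° → command heading 39.5°, groundspeed 151.1 kt
Leg 5: desired track 284.4°; wind correction +2.4° → command heading 286.8°, groundspeed 174.4 kt
Leg 6: desired track 343.1°; wind correction +4.9° → command heading 348.0°, groundspeed 162.2 kt

Leg 1: heading=208.5°, groundspeed=172.2 kt
Leg 2: heading=295.5°, groundspeed=173.2 kt
Leg 3: heading=211.8°, groundspeed=172.8 kt
Leg 4: heading=39.5°, groundspeed=151.1 kt
Leg 5: heading=286.8°, groundspeed=174.4 kt
Leg 6: heading=348.0°, groundspeed=162.2 kt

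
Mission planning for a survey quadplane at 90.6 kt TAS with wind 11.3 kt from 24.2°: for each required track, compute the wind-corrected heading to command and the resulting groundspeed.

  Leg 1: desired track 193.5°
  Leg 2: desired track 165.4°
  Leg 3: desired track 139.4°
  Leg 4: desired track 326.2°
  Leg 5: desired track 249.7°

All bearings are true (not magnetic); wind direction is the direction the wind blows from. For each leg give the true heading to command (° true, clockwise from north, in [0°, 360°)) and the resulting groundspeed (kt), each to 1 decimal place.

Leg 1: desired track 193.5°; wind correction -1.3° → command heading 192.2°, groundspeed 101.7 kt
Leg 2: desired track 165.4°; wind correction -4.5° → command heading 160.9°, groundspeed 99.1 kt
Leg 3: desired track 139.4°; wind correction -6.5° → command heading 132.9°, groundspeed 94.8 kt
Leg 4: desired track 326.2°; wind correction +6.1° → command heading 332.3°, groundspeed 84.1 kt
Leg 5: desired track 249.7°; wind correction +5.1° → command heading 254.8°, groundspeed 98.2 kt

Leg 1: heading=192.2°, groundspeed=101.7 kt
Leg 2: heading=160.9°, groundspeed=99.1 kt
Leg 3: heading=132.9°, groundspeed=94.8 kt
Leg 4: heading=332.3°, groundspeed=84.1 kt
Leg 5: heading=254.8°, groundspeed=98.2 kt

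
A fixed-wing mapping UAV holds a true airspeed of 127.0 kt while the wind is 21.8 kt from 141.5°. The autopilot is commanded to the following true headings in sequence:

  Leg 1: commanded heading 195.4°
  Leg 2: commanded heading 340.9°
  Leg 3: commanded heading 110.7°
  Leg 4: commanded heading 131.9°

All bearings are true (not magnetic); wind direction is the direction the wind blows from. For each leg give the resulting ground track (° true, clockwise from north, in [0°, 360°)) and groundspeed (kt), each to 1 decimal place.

Leg 1: heading 195.4°; drift +8.8° → track 204.2°, groundspeed 115.5 kt
Leg 2: heading 340.9°; drift -2.8° → track 338.1°, groundspeed 147.7 kt
Leg 3: heading 110.7°; drift -5.9° → track 104.8°, groundspeed 108.8 kt
Leg 4: heading 131.9°; drift -2.0° → track 129.9°, groundspeed 105.6 kt

Leg 1: track=204.2°, groundspeed=115.5 kt
Leg 2: track=338.1°, groundspeed=147.7 kt
Leg 3: track=104.8°, groundspeed=108.8 kt
Leg 4: track=129.9°, groundspeed=105.6 kt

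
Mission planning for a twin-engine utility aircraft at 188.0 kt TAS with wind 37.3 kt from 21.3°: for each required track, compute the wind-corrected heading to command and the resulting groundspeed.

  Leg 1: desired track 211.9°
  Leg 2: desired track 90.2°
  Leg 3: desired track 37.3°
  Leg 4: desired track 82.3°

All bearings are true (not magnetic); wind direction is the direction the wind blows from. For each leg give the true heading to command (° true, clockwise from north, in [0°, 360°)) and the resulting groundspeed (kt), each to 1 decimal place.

Leg 1: desired track 211.9°; wind correction +2.1° → command heading 214.0°, groundspeed 224.5 kt
Leg 2: desired track 90.2°; wind correction -10.7° → command heading 79.5°, groundspeed 171.3 kt
Leg 3: desired track 37.3°; wind correction -3.1° → command heading 34.2°, groundspeed 151.9 kt
Leg 4: desired track 82.3°; wind correction -10.0° → command heading 72.3°, groundspeed 167.1 kt

Leg 1: heading=214.0°, groundspeed=224.5 kt
Leg 2: heading=79.5°, groundspeed=171.3 kt
Leg 3: heading=34.2°, groundspeed=151.9 kt
Leg 4: heading=72.3°, groundspeed=167.1 kt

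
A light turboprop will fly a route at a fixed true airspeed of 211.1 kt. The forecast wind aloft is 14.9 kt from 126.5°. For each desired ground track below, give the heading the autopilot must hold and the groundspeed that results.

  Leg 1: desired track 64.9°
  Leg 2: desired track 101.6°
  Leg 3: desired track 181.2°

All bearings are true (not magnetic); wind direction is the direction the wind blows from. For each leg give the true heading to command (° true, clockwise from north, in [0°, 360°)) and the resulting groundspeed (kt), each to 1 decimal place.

Leg 1: heading=68.5°, groundspeed=203.6 kt
Leg 2: heading=103.3°, groundspeed=197.5 kt
Leg 3: heading=177.9°, groundspeed=202.1 kt

Leg 1: desired track 64.9°; wind correction +3.6° → command heading 68.5°, groundspeed 203.6 kt
Leg 2: desired track 101.6°; wind correction +1.7° → command heading 103.3°, groundspeed 197.5 kt
Leg 3: desired track 181.2°; wind correction -3.3° → command heading 177.9°, groundspeed 202.1 kt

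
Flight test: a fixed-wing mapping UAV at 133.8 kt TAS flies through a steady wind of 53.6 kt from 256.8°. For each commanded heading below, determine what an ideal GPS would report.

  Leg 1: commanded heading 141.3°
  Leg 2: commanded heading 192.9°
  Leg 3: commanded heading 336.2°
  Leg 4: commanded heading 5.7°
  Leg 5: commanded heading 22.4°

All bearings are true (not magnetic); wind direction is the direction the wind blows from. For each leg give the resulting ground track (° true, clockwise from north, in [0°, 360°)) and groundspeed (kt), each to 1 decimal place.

Leg 1: heading 141.3°; drift -17.1° → track 124.2°, groundspeed 164.2 kt
Leg 2: heading 192.9°; drift -23.6° → track 169.3°, groundspeed 120.3 kt
Leg 3: heading 336.2°; drift +23.0° → track 359.2°, groundspeed 134.7 kt
Leg 4: heading 5.7°; drift +18.5° → track 24.2°, groundspeed 159.4 kt
Leg 5: heading 22.4°; drift +14.8° → track 37.2°, groundspeed 170.7 kt

Leg 1: track=124.2°, groundspeed=164.2 kt
Leg 2: track=169.3°, groundspeed=120.3 kt
Leg 3: track=359.2°, groundspeed=134.7 kt
Leg 4: track=24.2°, groundspeed=159.4 kt
Leg 5: track=37.2°, groundspeed=170.7 kt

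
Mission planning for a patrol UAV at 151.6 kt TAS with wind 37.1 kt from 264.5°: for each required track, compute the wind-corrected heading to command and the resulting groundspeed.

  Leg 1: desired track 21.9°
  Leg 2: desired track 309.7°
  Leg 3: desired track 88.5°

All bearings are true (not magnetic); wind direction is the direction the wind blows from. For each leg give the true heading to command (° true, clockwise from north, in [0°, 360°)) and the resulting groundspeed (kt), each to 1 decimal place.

Leg 1: heading=9.4°, groundspeed=165.1 kt
Leg 2: heading=299.7°, groundspeed=123.2 kt
Leg 3: heading=89.5°, groundspeed=188.6 kt

Leg 1: desired track 21.9°; wind correction -12.5° → command heading 9.4°, groundspeed 165.1 kt
Leg 2: desired track 309.7°; wind correction -10.0° → command heading 299.7°, groundspeed 123.2 kt
Leg 3: desired track 88.5°; wind correction +1.0° → command heading 89.5°, groundspeed 188.6 kt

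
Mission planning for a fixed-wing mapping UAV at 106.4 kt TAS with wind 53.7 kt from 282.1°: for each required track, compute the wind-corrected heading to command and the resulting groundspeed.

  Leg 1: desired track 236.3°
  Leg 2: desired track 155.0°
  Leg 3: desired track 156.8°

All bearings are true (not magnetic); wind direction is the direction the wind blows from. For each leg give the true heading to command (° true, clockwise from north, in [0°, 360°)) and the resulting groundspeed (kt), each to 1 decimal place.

Leg 1: heading=257.5°, groundspeed=61.8 kt
Leg 2: heading=178.7°, groundspeed=129.8 kt
Leg 3: heading=181.1°, groundspeed=128.0 kt

Leg 1: desired track 236.3°; wind correction +21.2° → command heading 257.5°, groundspeed 61.8 kt
Leg 2: desired track 155.0°; wind correction +23.7° → command heading 178.7°, groundspeed 129.8 kt
Leg 3: desired track 156.8°; wind correction +24.3° → command heading 181.1°, groundspeed 128.0 kt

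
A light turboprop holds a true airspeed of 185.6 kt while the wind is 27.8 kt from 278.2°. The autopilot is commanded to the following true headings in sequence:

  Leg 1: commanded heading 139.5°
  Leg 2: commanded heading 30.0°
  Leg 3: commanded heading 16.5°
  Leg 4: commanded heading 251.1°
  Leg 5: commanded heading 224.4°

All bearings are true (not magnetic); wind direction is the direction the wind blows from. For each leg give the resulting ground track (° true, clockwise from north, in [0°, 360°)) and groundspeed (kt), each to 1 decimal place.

Leg 1: track=134.4°, groundspeed=207.3 kt
Leg 2: track=37.5°, groundspeed=197.6 kt
Leg 3: track=24.8°, groundspeed=191.6 kt
Leg 4: track=246.6°, groundspeed=161.3 kt
Leg 5: track=216.8°, groundspeed=170.7 kt

Leg 1: heading 139.5°; drift -5.1° → track 134.4°, groundspeed 207.3 kt
Leg 2: heading 30.0°; drift +7.5° → track 37.5°, groundspeed 197.6 kt
Leg 3: heading 16.5°; drift +8.3° → track 24.8°, groundspeed 191.6 kt
Leg 4: heading 251.1°; drift -4.5° → track 246.6°, groundspeed 161.3 kt
Leg 5: heading 224.4°; drift -7.6° → track 216.8°, groundspeed 170.7 kt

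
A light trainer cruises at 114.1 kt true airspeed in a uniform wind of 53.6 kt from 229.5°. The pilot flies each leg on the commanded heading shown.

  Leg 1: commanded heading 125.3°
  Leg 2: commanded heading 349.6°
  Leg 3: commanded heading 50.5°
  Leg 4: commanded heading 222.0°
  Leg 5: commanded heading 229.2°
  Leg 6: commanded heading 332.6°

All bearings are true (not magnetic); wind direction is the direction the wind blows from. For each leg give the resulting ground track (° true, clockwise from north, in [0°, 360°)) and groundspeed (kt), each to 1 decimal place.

Leg 1: track=103.1°, groundspeed=137.4 kt
Leg 2: track=7.8°, groundspeed=148.4 kt
Leg 3: track=50.2°, groundspeed=167.7 kt
Leg 4: track=215.5°, groundspeed=61.4 kt
Leg 5: track=228.9°, groundspeed=60.5 kt
Leg 6: track=355.1°, groundspeed=136.6 kt

Leg 1: heading 125.3°; drift -22.2° → track 103.1°, groundspeed 137.4 kt
Leg 2: heading 349.6°; drift +18.2° → track 7.8°, groundspeed 148.4 kt
Leg 3: heading 50.5°; drift -0.3° → track 50.2°, groundspeed 167.7 kt
Leg 4: heading 222.0°; drift -6.5° → track 215.5°, groundspeed 61.4 kt
Leg 5: heading 229.2°; drift -0.3° → track 228.9°, groundspeed 60.5 kt
Leg 6: heading 332.6°; drift +22.5° → track 355.1°, groundspeed 136.6 kt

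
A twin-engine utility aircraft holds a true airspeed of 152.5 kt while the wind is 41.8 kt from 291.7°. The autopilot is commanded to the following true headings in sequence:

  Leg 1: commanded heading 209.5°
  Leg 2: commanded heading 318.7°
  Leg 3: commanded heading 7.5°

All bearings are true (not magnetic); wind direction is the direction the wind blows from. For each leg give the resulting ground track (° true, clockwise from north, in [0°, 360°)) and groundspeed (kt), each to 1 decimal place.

Leg 1: track=193.7°, groundspeed=152.6 kt
Leg 2: track=328.0°, groundspeed=116.8 kt
Leg 3: track=23.4°, groundspeed=147.9 kt

Leg 1: heading 209.5°; drift -15.8° → track 193.7°, groundspeed 152.6 kt
Leg 2: heading 318.7°; drift +9.3° → track 328.0°, groundspeed 116.8 kt
Leg 3: heading 7.5°; drift +15.9° → track 23.4°, groundspeed 147.9 kt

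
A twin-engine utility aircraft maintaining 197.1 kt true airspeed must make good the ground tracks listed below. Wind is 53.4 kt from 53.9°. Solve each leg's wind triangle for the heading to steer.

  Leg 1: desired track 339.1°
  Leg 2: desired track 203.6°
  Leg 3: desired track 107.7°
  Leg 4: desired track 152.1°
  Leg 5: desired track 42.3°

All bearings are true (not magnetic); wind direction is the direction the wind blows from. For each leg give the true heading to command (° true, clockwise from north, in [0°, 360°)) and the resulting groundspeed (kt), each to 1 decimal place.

Leg 1: desired track 339.1°; wind correction +15.2° → command heading 354.3°, groundspeed 176.2 kt
Leg 2: desired track 203.6°; wind correction -7.9° → command heading 195.7°, groundspeed 241.4 kt
Leg 3: desired track 107.7°; wind correction -12.6° → command heading 95.1°, groundspeed 160.8 kt
Leg 4: desired track 152.1°; wind correction -15.6° → command heading 136.5°, groundspeed 197.5 kt
Leg 5: desired track 42.3°; wind correction +3.1° → command heading 45.4°, groundspeed 144.5 kt

Leg 1: heading=354.3°, groundspeed=176.2 kt
Leg 2: heading=195.7°, groundspeed=241.4 kt
Leg 3: heading=95.1°, groundspeed=160.8 kt
Leg 4: heading=136.5°, groundspeed=197.5 kt
Leg 5: heading=45.4°, groundspeed=144.5 kt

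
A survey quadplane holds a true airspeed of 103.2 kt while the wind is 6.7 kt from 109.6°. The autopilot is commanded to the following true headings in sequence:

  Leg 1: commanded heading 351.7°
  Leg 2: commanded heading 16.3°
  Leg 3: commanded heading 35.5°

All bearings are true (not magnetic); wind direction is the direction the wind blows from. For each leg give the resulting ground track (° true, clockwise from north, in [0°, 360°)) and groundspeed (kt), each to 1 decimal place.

Leg 1: track=348.5°, groundspeed=106.5 kt
Leg 2: track=12.6°, groundspeed=103.8 kt
Leg 3: track=31.9°, groundspeed=101.6 kt

Leg 1: heading 351.7°; drift -3.2° → track 348.5°, groundspeed 106.5 kt
Leg 2: heading 16.3°; drift -3.7° → track 12.6°, groundspeed 103.8 kt
Leg 3: heading 35.5°; drift -3.6° → track 31.9°, groundspeed 101.6 kt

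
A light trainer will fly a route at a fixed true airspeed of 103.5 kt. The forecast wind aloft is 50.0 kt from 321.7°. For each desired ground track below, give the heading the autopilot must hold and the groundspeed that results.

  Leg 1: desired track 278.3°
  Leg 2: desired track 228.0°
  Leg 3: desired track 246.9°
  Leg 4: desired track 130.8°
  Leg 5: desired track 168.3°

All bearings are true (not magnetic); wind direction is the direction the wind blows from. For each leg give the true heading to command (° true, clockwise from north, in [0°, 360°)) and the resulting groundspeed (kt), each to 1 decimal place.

Leg 1: heading=297.7°, groundspeed=61.3 kt
Leg 2: heading=256.8°, groundspeed=93.9 kt
Leg 3: heading=274.7°, groundspeed=78.5 kt
Leg 4: heading=125.6°, groundspeed=152.2 kt
Leg 5: heading=180.8°, groundspeed=145.8 kt

Leg 1: desired track 278.3°; wind correction +19.4° → command heading 297.7°, groundspeed 61.3 kt
Leg 2: desired track 228.0°; wind correction +28.8° → command heading 256.8°, groundspeed 93.9 kt
Leg 3: desired track 246.9°; wind correction +27.8° → command heading 274.7°, groundspeed 78.5 kt
Leg 4: desired track 130.8°; wind correction -5.2° → command heading 125.6°, groundspeed 152.2 kt
Leg 5: desired track 168.3°; wind correction +12.5° → command heading 180.8°, groundspeed 145.8 kt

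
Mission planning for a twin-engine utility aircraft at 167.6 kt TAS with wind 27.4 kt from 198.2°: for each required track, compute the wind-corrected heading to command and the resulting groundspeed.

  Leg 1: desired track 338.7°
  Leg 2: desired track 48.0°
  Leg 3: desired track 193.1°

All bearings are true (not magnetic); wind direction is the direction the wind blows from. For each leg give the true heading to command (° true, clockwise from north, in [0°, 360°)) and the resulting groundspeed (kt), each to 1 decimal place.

Leg 1: desired track 338.7°; wind correction -6.0° → command heading 332.7°, groundspeed 187.8 kt
Leg 2: desired track 48.0°; wind correction +4.7° → command heading 52.7°, groundspeed 190.8 kt
Leg 3: desired track 193.1°; wind correction +0.8° → command heading 193.9°, groundspeed 140.3 kt

Leg 1: heading=332.7°, groundspeed=187.8 kt
Leg 2: heading=52.7°, groundspeed=190.8 kt
Leg 3: heading=193.9°, groundspeed=140.3 kt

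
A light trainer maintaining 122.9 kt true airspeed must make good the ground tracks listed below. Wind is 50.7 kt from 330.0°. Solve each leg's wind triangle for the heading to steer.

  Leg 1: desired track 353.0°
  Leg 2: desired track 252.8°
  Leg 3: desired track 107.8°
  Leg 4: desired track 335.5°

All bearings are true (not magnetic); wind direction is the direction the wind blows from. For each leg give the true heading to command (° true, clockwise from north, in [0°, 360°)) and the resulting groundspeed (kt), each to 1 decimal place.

Leg 1: desired track 353.0°; wind correction -9.3° → command heading 343.7°, groundspeed 74.6 kt
Leg 2: desired track 252.8°; wind correction +23.7° → command heading 276.5°, groundspeed 101.3 kt
Leg 3: desired track 107.8°; wind correction -16.1° → command heading 91.7°, groundspeed 155.6 kt
Leg 4: desired track 335.5°; wind correction -2.3° → command heading 333.2°, groundspeed 72.3 kt

Leg 1: heading=343.7°, groundspeed=74.6 kt
Leg 2: heading=276.5°, groundspeed=101.3 kt
Leg 3: heading=91.7°, groundspeed=155.6 kt
Leg 4: heading=333.2°, groundspeed=72.3 kt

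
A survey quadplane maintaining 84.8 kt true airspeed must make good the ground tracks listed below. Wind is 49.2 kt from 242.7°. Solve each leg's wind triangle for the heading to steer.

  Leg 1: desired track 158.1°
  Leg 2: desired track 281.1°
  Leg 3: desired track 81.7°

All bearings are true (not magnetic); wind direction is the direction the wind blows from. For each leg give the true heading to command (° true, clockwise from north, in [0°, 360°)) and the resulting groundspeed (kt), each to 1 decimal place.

Leg 1: heading=193.4°, groundspeed=64.6 kt
Leg 2: heading=260.0°, groundspeed=40.5 kt
Leg 3: heading=92.6°, groundspeed=129.8 kt

Leg 1: desired track 158.1°; wind correction +35.3° → command heading 193.4°, groundspeed 64.6 kt
Leg 2: desired track 281.1°; wind correction -21.1° → command heading 260.0°, groundspeed 40.5 kt
Leg 3: desired track 81.7°; wind correction +10.9° → command heading 92.6°, groundspeed 129.8 kt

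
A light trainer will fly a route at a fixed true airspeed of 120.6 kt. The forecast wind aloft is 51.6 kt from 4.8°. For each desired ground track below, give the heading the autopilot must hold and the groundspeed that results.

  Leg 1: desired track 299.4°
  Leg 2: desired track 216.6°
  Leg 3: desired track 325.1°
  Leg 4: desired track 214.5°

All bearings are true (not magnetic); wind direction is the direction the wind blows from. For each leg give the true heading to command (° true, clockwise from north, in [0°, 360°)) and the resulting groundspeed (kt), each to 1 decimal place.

Leg 1: desired track 299.4°; wind correction +22.9° → command heading 322.3°, groundspeed 89.6 kt
Leg 2: desired track 216.6°; wind correction +13.0° → command heading 229.6°, groundspeed 161.3 kt
Leg 3: desired track 325.1°; wind correction +15.9° → command heading 341.0°, groundspeed 76.3 kt
Leg 4: desired track 214.5°; wind correction +12.2° → command heading 226.7°, groundspeed 162.7 kt

Leg 1: heading=322.3°, groundspeed=89.6 kt
Leg 2: heading=229.6°, groundspeed=161.3 kt
Leg 3: heading=341.0°, groundspeed=76.3 kt
Leg 4: heading=226.7°, groundspeed=162.7 kt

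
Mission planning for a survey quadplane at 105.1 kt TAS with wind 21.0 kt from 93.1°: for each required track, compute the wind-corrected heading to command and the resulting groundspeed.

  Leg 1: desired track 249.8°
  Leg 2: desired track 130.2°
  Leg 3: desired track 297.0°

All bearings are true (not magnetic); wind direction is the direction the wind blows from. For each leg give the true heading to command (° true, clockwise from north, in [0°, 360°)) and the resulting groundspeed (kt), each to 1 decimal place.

Leg 1: heading=245.3°, groundspeed=124.1 kt
Leg 2: heading=123.3°, groundspeed=87.6 kt
Leg 3: heading=301.6°, groundspeed=124.0 kt

Leg 1: desired track 249.8°; wind correction -4.5° → command heading 245.3°, groundspeed 124.1 kt
Leg 2: desired track 130.2°; wind correction -6.9° → command heading 123.3°, groundspeed 87.6 kt
Leg 3: desired track 297.0°; wind correction +4.6° → command heading 301.6°, groundspeed 124.0 kt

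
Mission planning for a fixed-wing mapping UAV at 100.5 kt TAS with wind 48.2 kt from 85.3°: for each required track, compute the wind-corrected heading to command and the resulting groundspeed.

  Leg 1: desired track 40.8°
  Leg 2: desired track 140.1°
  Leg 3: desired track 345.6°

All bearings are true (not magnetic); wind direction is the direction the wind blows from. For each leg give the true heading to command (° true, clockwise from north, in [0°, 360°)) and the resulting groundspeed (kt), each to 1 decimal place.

Leg 1: heading=60.4°, groundspeed=60.3 kt
Leg 2: heading=117.0°, groundspeed=64.7 kt
Leg 3: heading=13.8°, groundspeed=96.7 kt

Leg 1: desired track 40.8°; wind correction +19.6° → command heading 60.4°, groundspeed 60.3 kt
Leg 2: desired track 140.1°; wind correction -23.1° → command heading 117.0°, groundspeed 64.7 kt
Leg 3: desired track 345.6°; wind correction +28.2° → command heading 13.8°, groundspeed 96.7 kt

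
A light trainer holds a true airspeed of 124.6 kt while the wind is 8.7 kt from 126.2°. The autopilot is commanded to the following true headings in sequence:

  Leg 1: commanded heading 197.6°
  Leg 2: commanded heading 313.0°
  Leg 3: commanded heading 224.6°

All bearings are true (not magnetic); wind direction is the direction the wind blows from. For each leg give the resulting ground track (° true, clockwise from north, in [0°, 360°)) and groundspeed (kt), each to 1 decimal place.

Leg 1: heading 197.6°; drift +3.9° → track 201.5°, groundspeed 122.1 kt
Leg 2: heading 313.0°; drift -0.4° → track 312.6°, groundspeed 133.2 kt
Leg 3: heading 224.6°; drift +3.9° → track 228.5°, groundspeed 126.2 kt

Leg 1: track=201.5°, groundspeed=122.1 kt
Leg 2: track=312.6°, groundspeed=133.2 kt
Leg 3: track=228.5°, groundspeed=126.2 kt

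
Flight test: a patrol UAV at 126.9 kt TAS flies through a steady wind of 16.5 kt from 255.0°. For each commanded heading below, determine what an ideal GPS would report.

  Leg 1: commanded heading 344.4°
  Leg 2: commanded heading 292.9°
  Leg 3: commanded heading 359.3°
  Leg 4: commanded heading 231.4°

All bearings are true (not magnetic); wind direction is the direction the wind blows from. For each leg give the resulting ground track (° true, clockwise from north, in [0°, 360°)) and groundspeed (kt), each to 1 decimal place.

Leg 1: track=351.8°, groundspeed=127.8 kt
Leg 2: track=298.0°, groundspeed=114.3 kt
Leg 3: track=6.3°, groundspeed=131.9 kt
Leg 4: track=228.0°, groundspeed=112.0 kt

Leg 1: heading 344.4°; drift +7.4° → track 351.8°, groundspeed 127.8 kt
Leg 2: heading 292.9°; drift +5.1° → track 298.0°, groundspeed 114.3 kt
Leg 3: heading 359.3°; drift +7.0° → track 6.3°, groundspeed 131.9 kt
Leg 4: heading 231.4°; drift -3.4° → track 228.0°, groundspeed 112.0 kt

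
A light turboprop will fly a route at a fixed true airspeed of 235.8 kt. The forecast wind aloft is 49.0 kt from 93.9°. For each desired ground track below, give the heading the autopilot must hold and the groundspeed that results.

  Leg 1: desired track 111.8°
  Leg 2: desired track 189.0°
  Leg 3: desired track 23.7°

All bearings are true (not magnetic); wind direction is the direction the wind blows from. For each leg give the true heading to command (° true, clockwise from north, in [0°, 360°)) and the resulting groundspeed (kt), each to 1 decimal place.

Leg 1: heading=108.1°, groundspeed=188.7 kt
Leg 2: heading=177.1°, groundspeed=235.0 kt
Leg 3: heading=35.0°, groundspeed=214.7 kt

Leg 1: desired track 111.8°; wind correction -3.7° → command heading 108.1°, groundspeed 188.7 kt
Leg 2: desired track 189.0°; wind correction -11.9° → command heading 177.1°, groundspeed 235.0 kt
Leg 3: desired track 23.7°; wind correction +11.3° → command heading 35.0°, groundspeed 214.7 kt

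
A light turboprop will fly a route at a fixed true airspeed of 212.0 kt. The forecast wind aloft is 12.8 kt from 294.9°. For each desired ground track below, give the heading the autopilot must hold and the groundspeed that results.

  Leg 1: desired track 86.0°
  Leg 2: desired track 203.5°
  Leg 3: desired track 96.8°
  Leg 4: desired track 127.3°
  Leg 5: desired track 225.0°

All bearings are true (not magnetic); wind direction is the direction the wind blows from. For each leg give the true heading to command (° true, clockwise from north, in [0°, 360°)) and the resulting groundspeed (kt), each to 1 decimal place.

Leg 1: heading=84.3°, groundspeed=223.1 kt
Leg 2: heading=207.0°, groundspeed=211.9 kt
Leg 3: heading=95.7°, groundspeed=224.1 kt
Leg 4: heading=128.0°, groundspeed=224.5 kt
Leg 5: heading=228.3°, groundspeed=207.3 kt

Leg 1: desired track 86.0°; wind correction -1.7° → command heading 84.3°, groundspeed 223.1 kt
Leg 2: desired track 203.5°; wind correction +3.5° → command heading 207.0°, groundspeed 211.9 kt
Leg 3: desired track 96.8°; wind correction -1.1° → command heading 95.7°, groundspeed 224.1 kt
Leg 4: desired track 127.3°; wind correction +0.7° → command heading 128.0°, groundspeed 224.5 kt
Leg 5: desired track 225.0°; wind correction +3.3° → command heading 228.3°, groundspeed 207.3 kt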